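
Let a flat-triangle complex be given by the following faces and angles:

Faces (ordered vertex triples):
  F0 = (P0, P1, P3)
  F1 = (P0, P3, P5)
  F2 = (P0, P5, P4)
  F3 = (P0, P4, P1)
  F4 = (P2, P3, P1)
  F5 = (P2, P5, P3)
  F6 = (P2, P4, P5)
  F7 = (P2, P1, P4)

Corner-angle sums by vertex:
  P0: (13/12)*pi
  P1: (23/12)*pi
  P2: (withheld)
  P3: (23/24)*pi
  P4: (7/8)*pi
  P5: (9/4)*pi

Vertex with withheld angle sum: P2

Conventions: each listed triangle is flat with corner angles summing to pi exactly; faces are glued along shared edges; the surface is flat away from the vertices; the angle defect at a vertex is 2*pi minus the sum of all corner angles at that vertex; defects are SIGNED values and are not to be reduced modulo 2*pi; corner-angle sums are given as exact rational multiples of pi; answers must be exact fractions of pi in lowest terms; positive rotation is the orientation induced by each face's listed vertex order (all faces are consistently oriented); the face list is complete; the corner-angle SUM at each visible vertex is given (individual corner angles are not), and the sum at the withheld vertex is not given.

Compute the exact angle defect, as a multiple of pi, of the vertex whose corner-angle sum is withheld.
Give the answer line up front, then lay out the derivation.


Answer: defect(P2) = (13/12)*pi

V = 6, E = 12, F = 8; chi = V - E + F = 2
Gauss-Bonnet: total defect = 2*pi*chi = 4*pi; visible defects sum to (35/12)*pi


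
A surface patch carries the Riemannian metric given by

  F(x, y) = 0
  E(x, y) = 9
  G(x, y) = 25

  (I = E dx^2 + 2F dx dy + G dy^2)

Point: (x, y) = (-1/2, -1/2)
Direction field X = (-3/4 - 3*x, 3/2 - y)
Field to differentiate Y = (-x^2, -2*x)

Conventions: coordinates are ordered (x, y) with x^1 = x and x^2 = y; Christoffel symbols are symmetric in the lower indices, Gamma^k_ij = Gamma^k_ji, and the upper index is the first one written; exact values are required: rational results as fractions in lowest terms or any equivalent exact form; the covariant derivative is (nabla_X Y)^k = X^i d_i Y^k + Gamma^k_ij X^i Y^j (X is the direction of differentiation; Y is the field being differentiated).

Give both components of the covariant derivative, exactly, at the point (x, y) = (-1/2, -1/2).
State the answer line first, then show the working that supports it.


Answer: (nabla_X Y)^x = 3/4, (nabla_X Y)^y = -3/2

E = 9, F = 0, G = 25 at the point
E_x = 0, E_y = 0, F_x = 0, F_y = 0, G_x = 0, G_y = 0
EG - F^2 = 225;  g^inv = (1/225) * [[25, 0], [0, 9]]
first-kind symbols [ij,l] = (1/2)(d_i g_jl + d_j g_il - d_l g_ij): [xx,x] = E_x/2 = 0, [xx,y] = F_x - E_y/2 = 0, [xy,x] = E_y/2 = 0, [xy,y] = G_x/2 = 0, [yy,x] = F_y - G_x/2 = 0, [yy,y] = G_y/2 = 0
Gamma^x_ij = (G*[ij,x] - F*[ij,y])/(EG - F^2), Gamma^y_ij = (E*[ij,y] - F*[ij,x])/(EG - F^2)
Gamma_xxx = 0, Gamma_xxy = 0, Gamma_xyy = 0, Gamma_yxx = 0, Gamma_yxy = 0, Gamma_yyy = 0
X = (3/4, 2), Y = (-1/4, 1) at the point


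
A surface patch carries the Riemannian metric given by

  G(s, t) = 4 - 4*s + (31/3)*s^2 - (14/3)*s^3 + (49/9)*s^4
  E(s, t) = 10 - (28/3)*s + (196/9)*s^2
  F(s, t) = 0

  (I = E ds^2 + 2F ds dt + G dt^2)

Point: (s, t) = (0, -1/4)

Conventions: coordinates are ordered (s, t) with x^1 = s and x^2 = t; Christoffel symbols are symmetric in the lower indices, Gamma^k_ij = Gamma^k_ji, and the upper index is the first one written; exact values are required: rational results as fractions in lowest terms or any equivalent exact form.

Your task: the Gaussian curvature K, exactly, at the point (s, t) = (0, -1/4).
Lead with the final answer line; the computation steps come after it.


Answer: K = -21/100

E = 10, F = 0, G = 4, EG - F^2 = 40 at the point
E_s = -28/3, E_t = 0, F_s = 0, F_t = 0, G_s = -4, G_t = 0
E_tt = 0, F_st = 0, G_ss = 62/3
By Brioschi, K is (det M1 - det M2) divided by (EG - F^2) squared.
M1 = [[-E_tt/2 + F_st - G_ss/2, E_s/2, F_s - E_t/2], [F_t - G_s/2, E, F], [G_t/2, F, G]] = [[-31/3, -14/3, 0], [2, 10, 0], [0, 0, 4]]; det M1 = -376
M2 = [[0, E_t/2, G_s/2], [E_t/2, E, F], [G_s/2, F, G]] = [[0, 0, -2], [0, 10, 0], [-2, 0, 4]]; det M2 = -40
det M1 - det M2 = -336; K = -336 / (40)^2 = -21/100


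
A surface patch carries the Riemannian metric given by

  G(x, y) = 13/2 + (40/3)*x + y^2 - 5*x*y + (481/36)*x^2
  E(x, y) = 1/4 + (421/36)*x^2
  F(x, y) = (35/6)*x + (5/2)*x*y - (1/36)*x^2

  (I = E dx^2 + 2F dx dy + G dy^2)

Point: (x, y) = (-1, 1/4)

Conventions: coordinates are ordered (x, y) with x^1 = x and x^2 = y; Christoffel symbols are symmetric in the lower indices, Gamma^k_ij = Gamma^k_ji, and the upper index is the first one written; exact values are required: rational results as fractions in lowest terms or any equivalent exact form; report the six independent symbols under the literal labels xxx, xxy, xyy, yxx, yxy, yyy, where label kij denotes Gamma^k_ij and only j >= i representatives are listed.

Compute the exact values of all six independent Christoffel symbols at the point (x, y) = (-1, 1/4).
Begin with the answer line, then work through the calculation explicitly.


Answer: Gamma_xxx = -256286/267381, Gamma_xxy = -246109/267381, Gamma_xyy = 576695/534762, Gamma_yxx = 10126/267381, Gamma_yxy = -453220/267381, Gamma_yyy = 332329/267381

E = 215/18, F = -467/72, G = 1129/144 at the point
E_x = -421/18, E_y = 0, F_x = 469/72, F_y = -5/2, G_x = -527/36, G_y = 11/2
EG - F^2 = 3301/64;  g^inv = (64/3301) * [[1129/144, 467/72], [467/72, 215/18]]
first-kind symbols [ij,l] = (1/2)(d_i g_jl + d_j g_il - d_l g_ij): [xx,x] = E_x/2 = -421/36, [xx,y] = F_x - E_y/2 = 469/72, [xy,x] = E_y/2 = 0, [xy,y] = G_x/2 = -527/72, [yy,x] = F_y - G_x/2 = 347/72, [yy,y] = G_y/2 = 11/4
Gamma^x_ij = (G*[ij,x] - F*[ij,y])/(EG - F^2), Gamma^y_ij = (E*[ij,y] - F*[ij,x])/(EG - F^2)


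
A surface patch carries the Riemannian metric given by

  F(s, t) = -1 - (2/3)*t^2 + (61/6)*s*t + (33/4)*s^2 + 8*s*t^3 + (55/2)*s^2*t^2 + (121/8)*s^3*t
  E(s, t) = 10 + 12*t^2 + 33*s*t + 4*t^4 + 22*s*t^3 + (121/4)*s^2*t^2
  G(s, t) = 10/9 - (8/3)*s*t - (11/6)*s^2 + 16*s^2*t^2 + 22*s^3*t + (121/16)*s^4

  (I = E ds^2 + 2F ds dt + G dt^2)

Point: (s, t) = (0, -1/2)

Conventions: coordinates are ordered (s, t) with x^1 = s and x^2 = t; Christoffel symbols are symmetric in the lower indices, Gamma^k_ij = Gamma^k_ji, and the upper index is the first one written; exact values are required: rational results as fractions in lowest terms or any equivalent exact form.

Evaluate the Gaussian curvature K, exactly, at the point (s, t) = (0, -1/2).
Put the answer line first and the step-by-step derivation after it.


Answer: K = -5184/231361

E = 53/4, F = -7/6, G = 10/9, EG - F^2 = 481/36 at the point
E_s = -77/4, E_t = -14, F_s = -73/12, F_t = 2/3, G_s = 4/3, G_t = 0
E_tt = 36, F_st = 97/6, G_ss = 13/3
Brioschi: K = (det M1 - det M2) / (EG - F^2)^2 with the standard first/second-derivative matrices M1, M2.
M1 = [[-E_tt/2 + F_st - G_ss/2, E_s/2, F_s - E_t/2], [F_t - G_s/2, E, F], [G_t/2, F, G]] = [[-4, -77/8, 11/12], [0, 53/4, -7/6], [0, -7/6, 10/9]]; det M1 = -481/9
M2 = [[0, E_t/2, G_s/2], [E_t/2, E, F], [G_s/2, F, G]] = [[0, -7, 2/3], [-7, 53/4, -7/6], [2/3, -7/6, 10/9]]; det M2 = -445/9
det M1 - det M2 = -4; K = -4 / (481/36)^2 = -5184/231361


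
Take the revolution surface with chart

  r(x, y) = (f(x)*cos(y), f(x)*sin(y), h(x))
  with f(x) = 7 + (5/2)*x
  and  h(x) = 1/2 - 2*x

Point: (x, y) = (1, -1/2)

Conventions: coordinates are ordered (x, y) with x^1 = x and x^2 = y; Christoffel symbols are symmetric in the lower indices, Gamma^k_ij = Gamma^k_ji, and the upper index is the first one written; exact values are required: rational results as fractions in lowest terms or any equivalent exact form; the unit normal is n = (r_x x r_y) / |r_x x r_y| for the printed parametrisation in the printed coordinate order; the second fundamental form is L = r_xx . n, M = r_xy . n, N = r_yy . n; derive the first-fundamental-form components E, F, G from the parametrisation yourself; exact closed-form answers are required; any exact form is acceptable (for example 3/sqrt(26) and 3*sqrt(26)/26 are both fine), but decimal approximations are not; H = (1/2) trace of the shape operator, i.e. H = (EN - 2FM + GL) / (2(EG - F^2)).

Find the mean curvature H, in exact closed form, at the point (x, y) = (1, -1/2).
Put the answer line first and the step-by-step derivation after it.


Answer: H = -4*sqrt(41)/779

f = 19/2, f' = 5/2, f'' = 0, h' = -2, h'' = 0
E = 41/4, F = 0, G = 361/4; answer radicand W^2 = 41/4
unnormalised second-form numerators: l = 0, m = 0, n = -19; L = l/sqrt(41/4), and similarly M = m/sqrt(W^2), N = n/sqrt(W^2)
H = (E*n - 2*F*m + G*l) / (2*(EG - F^2)*sqrt(W^2)); E*n - 2*F*m + G*l = -779/4, EG - F^2 = 14801/16, so H = (-2/19)/sqrt(41/4)


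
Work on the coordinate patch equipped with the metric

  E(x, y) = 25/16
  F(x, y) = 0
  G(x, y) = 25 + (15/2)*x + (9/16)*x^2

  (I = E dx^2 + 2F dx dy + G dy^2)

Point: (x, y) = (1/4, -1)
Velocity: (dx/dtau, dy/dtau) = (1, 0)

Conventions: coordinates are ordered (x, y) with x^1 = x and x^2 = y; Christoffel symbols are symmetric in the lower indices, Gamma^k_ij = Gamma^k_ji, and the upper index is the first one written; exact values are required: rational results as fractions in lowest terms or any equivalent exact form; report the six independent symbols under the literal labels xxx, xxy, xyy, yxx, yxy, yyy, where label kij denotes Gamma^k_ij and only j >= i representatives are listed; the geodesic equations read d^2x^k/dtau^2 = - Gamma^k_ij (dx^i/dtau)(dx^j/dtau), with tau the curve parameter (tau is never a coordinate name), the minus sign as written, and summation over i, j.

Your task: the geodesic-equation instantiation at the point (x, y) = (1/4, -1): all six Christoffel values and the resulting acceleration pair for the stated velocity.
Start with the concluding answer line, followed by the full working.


Answer: Gamma_xxx = 0, Gamma_xxy = 0, Gamma_xyy = -249/100, Gamma_yxx = 0, Gamma_yxy = 12/83, Gamma_yyy = 0; accelerations (d^2x/dtau^2, d^2y/dtau^2) = (0, 0)

E = 25/16, F = 0, G = 6889/256 at the point
E_x = 0, E_y = 0, F_x = 0, F_y = 0, G_x = 249/32, G_y = 0
EG - F^2 = 172225/4096;  g^inv = (4096/172225) * [[6889/256, 0], [0, 25/16]]
first-kind symbols [ij,l] = (1/2)(d_i g_jl + d_j g_il - d_l g_ij): [xx,x] = E_x/2 = 0, [xx,y] = F_x - E_y/2 = 0, [xy,x] = E_y/2 = 0, [xy,y] = G_x/2 = 249/64, [yy,x] = F_y - G_x/2 = -249/64, [yy,y] = G_y/2 = 0
Gamma^x_ij = (G*[ij,x] - F*[ij,y])/(EG - F^2), Gamma^y_ij = (E*[ij,y] - F*[ij,x])/(EG - F^2)
Gamma_xxx = 0, Gamma_xxy = 0, Gamma_xyy = -249/100, Gamma_yxx = 0, Gamma_yxy = 12/83, Gamma_yyy = 0
d^2x/dtau^2 = -(Gamma_xxx*(1)^2 + 2*Gamma_xxy*(1)*(0) + Gamma_xyy*(0)^2) = 0
d^2y/dtau^2 = -(Gamma_yxx*(1)^2 + 2*Gamma_yxy*(1)*(0) + Gamma_yyy*(0)^2) = 0


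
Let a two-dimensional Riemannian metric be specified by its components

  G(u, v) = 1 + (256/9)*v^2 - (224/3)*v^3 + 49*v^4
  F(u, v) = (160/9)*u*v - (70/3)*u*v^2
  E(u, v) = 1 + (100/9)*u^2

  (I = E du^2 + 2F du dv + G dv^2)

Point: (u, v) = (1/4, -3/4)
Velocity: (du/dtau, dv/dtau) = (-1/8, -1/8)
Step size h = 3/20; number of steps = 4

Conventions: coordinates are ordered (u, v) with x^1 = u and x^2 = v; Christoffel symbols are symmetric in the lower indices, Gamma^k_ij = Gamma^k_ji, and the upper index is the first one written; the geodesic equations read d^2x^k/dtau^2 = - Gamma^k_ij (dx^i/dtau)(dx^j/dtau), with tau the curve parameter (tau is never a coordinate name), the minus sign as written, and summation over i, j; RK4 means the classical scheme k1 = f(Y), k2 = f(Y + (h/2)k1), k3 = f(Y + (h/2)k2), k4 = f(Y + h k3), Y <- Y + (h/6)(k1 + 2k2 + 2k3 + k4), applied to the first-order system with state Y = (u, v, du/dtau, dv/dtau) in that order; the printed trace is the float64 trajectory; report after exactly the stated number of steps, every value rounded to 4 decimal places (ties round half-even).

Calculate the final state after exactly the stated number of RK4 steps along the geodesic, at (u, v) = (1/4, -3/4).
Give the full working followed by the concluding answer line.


f(Y) = (du/dtau, dv/dtau, -Gamma^u_ij Y'^i Y'^j, -Gamma^v_ij Y'^i Y'^j) with the Gammas evaluated at the stage position; h = 0.150000; intermediate values shown to 6 dp
step 0: u = 0.2500, v = -0.7500, du/dtau = -0.1250, dv/dtau = -0.1250
step 1:
  k1: at (u, v) = (0.250000, -0.750000), (du/dtau, dv/dtau) = (-0.125000, -0.125000); Gamma_uuu = 0.042934, Gamma_uuv = 0.000000, Gamma_uvv = 0.203938, Gamma_vuu = -0.408949, Gamma_vuv = 0.000000, Gamma_vvv = -1.942508; k1 = (-0.125000, -0.125000, -0.003857, 0.036742)
  k2: at (u, v) = (0.240625, -0.759375), (du/dtau, dv/dtau) = (-0.125289, -0.122244); Gamma_uuu = 0.039883, Gamma_uuv = 0.000000, Gamma_uvv = 0.191017, Gamma_vuu = -0.402102, Gamma_vuv = 0.000000, Gamma_vvv = -1.925817; k2 = (-0.125289, -0.122244, -0.003481, 0.035091)
  k3: at (u, v) = (0.240603, -0.759168), (du/dtau, dv/dtau) = (-0.125261, -0.122368); Gamma_uuu = 0.039912, Gamma_uuv = 0.000000, Gamma_uvv = 0.191117, Gamma_vuu = -0.402259, Gamma_vuv = 0.000000, Gamma_vvv = -1.926219; k3 = (-0.125261, -0.122368, -0.003488, 0.035155)
  k4: at (u, v) = (0.231211, -0.768355), (du/dtau, dv/dtau) = (-0.125523, -0.119727); Gamma_uuu = 0.037052, Gamma_uuv = 0.000000, Gamma_uvv = 0.178854, Gamma_vuu = -0.395688, Gamma_vuv = 0.000000, Gamma_vvv = -1.910021; k4 = (-0.125523, -0.119727, -0.003148, 0.033614)
  Y <- Y + (h/6)(k1 + 2k2 + 2k3 + k4): u = 0.2312, v = -0.7683, du/dtau = -0.1255, dv/dtau = -0.1197
step 2:
  k1: at (u, v) = (0.231209, -0.768349), (du/dtau, dv/dtau) = (-0.125524, -0.119729); Gamma_uuu = 0.037053, Gamma_uuv = 0.000000, Gamma_uvv = 0.178857, Gamma_vuu = -0.395693, Gamma_vuv = 0.000000, Gamma_vvv = -1.910034; k1 = (-0.125524, -0.119729, -0.003148, 0.033615)
  k2: at (u, v) = (0.221795, -0.777328), (du/dtau, dv/dtau) = (-0.125760, -0.117208); Gamma_uuu = 0.034374, Gamma_uuv = 0.000000, Gamma_uvv = 0.167220, Gamma_vuu = -0.389404, Gamma_vuv = 0.000000, Gamma_vvv = -1.894365; k2 = (-0.125760, -0.117208, -0.002841, 0.032183)
  k3: at (u, v) = (0.221777, -0.777139), (du/dtau, dv/dtau) = (-0.125737, -0.117315); Gamma_uuu = 0.034395, Gamma_uuv = 0.000000, Gamma_uvv = 0.167299, Gamma_vuu = -0.389541, Gamma_vuv = 0.000000, Gamma_vvv = -1.894722; k3 = (-0.125737, -0.117315, -0.002846, 0.032235)
  k4: at (u, v) = (0.212349, -0.785946), (du/dtau, dv/dtau) = (-0.125950, -0.114894); Gamma_uuu = 0.031876, Gamma_uuv = 0.000000, Gamma_uvv = 0.156226, Gamma_vuu = -0.383496, Gamma_vuv = 0.000000, Gamma_vvv = -1.879505; k4 = (-0.125950, -0.114894, -0.002568, 0.030894)
  Y <- Y + (h/6)(k1 + 2k2 + 2k3 + k4): u = 0.2123, v = -0.7859, du/dtau = -0.1260, dv/dtau = -0.1149
step 3:
  k1: at (u, v) = (0.212348, -0.785941), (du/dtau, dv/dtau) = (-0.125951, -0.114895); Gamma_uuu = 0.031877, Gamma_uuv = 0.000000, Gamma_uvv = 0.156227, Gamma_vuu = -0.383500, Gamma_vuv = 0.000000, Gamma_vvv = -1.879516; k1 = (-0.125951, -0.114895, -0.002568, 0.030895)
  k2: at (u, v) = (0.202901, -0.794558), (du/dtau, dv/dtau) = (-0.126143, -0.112578); Gamma_uuu = 0.029509, Gamma_uuv = 0.000000, Gamma_uvv = 0.145690, Gamma_vuu = -0.377704, Gamma_vuv = 0.000000, Gamma_vvv = -1.864779; k2 = (-0.126143, -0.112578, -0.002316, 0.029644)
  k3: at (u, v) = (0.202887, -0.794384), (du/dtau, dv/dtau) = (-0.126125, -0.112672); Gamma_uuu = 0.029526, Gamma_uuv = 0.000000, Gamma_uvv = 0.145752, Gamma_vuu = -0.377825, Gamma_vuv = 0.000000, Gamma_vvv = -1.865098; k3 = (-0.126125, -0.112672, -0.002320, 0.029688)
  k4: at (u, v) = (0.193429, -0.802841), (du/dtau, dv/dtau) = (-0.126299, -0.110442); Gamma_uuu = 0.027293, Gamma_uuv = 0.000000, Gamma_uvv = 0.135701, Gamma_vuu = -0.372244, Gamma_vuv = 0.000000, Gamma_vvv = -1.850774; k4 = (-0.126299, -0.110442, -0.002091, 0.028513)
  Y <- Y + (h/6)(k1 + 2k2 + 2k3 + k4): u = 0.1934, v = -0.8028, du/dtau = -0.1263, dv/dtau = -0.1104
step 4:
  k1: at (u, v) = (0.193428, -0.802836), (du/dtau, dv/dtau) = (-0.126299, -0.110443); Gamma_uuu = 0.027294, Gamma_uuv = 0.000000, Gamma_uvv = 0.135702, Gamma_vuu = -0.372248, Gamma_vuv = 0.000000, Gamma_vvv = -1.850783; k1 = (-0.126299, -0.110443, -0.002091, 0.028513)
  k2: at (u, v) = (0.183956, -0.811120), (du/dtau, dv/dtau) = (-0.126456, -0.108305); Gamma_uuu = 0.025189, Gamma_uuv = 0.000000, Gamma_uvv = 0.126112, Gamma_vuu = -0.366887, Gamma_vuv = 0.000000, Gamma_vvv = -1.836896; k2 = (-0.126456, -0.108305, -0.001882, 0.027414)
  k3: at (u, v) = (0.183944, -0.810959), (du/dtau, dv/dtau) = (-0.126440, -0.108387); Gamma_uuu = 0.025202, Gamma_uuv = 0.000000, Gamma_uvv = 0.126162, Gamma_vuu = -0.366994, Gamma_vuv = 0.000000, Gamma_vvv = -1.837182; k3 = (-0.126440, -0.108387, -0.001885, 0.027450)
  k4: at (u, v) = (0.174462, -0.819095), (du/dtau, dv/dtau) = (-0.126582, -0.106326); Gamma_uuu = 0.023212, Gamma_uuv = 0.000000, Gamma_uvv = 0.116994, Gamma_vuu = -0.361826, Gamma_vuv = 0.000000, Gamma_vvv = -1.823673; k4 = (-0.126582, -0.106326, -0.001695, 0.026415)
  Y <- Y + (h/6)(k1 + 2k2 + 2k3 + k4): u = 0.1745, v = -0.8191, du/dtau = -0.1266, dv/dtau = -0.1063

Answer: u = 0.1745, v = -0.8191, du/dtau = -0.1266, dv/dtau = -0.1063


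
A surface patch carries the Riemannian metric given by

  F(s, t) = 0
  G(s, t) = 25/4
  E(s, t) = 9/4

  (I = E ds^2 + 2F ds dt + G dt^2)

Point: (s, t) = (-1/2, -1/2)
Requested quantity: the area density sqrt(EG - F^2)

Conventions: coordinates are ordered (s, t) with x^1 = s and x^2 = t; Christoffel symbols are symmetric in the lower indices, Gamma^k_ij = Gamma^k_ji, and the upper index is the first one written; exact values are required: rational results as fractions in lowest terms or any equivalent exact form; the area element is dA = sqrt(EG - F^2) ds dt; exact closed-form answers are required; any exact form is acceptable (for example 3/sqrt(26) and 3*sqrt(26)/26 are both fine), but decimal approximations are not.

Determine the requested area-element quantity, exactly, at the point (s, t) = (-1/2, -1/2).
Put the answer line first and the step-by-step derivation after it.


Answer: sqrt(EG - F^2) = 15/4

E = 9/4, F = 0, G = 25/4; EG - F^2 = 225/16


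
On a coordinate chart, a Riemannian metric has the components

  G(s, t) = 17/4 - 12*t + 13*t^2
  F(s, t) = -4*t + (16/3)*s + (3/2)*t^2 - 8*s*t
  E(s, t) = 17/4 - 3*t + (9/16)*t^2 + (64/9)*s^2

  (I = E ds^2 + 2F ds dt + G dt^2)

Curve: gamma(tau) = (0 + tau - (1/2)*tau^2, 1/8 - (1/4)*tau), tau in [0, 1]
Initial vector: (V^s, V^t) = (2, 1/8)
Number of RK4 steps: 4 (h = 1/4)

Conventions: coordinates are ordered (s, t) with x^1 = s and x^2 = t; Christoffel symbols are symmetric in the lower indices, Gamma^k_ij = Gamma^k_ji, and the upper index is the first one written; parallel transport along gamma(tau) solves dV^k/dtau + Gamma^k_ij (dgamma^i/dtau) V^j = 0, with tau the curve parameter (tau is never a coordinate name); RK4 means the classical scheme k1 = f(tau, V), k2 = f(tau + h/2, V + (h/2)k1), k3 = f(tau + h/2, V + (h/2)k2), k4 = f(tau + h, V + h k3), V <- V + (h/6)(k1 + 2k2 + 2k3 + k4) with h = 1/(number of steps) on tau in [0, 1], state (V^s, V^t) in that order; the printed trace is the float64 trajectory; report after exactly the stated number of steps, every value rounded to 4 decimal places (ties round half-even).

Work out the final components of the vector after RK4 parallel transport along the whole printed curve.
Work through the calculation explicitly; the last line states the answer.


gamma'(tau) = (1 - tau, -1/4); f(tau, V)^k = -Gamma^k_ij(gamma(tau)) gamma'^i(tau) V^j; h = 1/4; intermediate values shown to 6 dp
curve data and Christoffel symbols at the stage parameters:
  tau = 0.000000: gamma = (0.000000, 0.125000), gamma' = (1.000000, -0.250000); Gamma_sss = 0.244297, Gamma_sst = -0.375553, Gamma_stt = -1.137681, Gamma_tss = 1.990923, Gamma_tst = -0.060605, Gamma_ttt = -1.665075
  tau = 0.125000: gamma = (0.117188, 0.093750), gamma' = (0.875000, -0.250000); Gamma_sss = 0.124816, Gamma_sst = -0.356306, Gamma_stt = -1.082634, Gamma_tss = 1.854968, Gamma_tst = 0.019282, Gamma_ttt = -1.417446
  tau = 0.250000: gamma = (0.218750, 0.062500), gamma' = (0.750000, -0.250000); Gamma_sss = 0.026841, Gamma_sst = -0.347222, Gamma_stt = -1.036924, Gamma_tss = 1.767597, Gamma_tst = 0.079516, Gamma_ttt = -1.223484
  tau = 0.375000: gamma = (0.304688, 0.031250), gamma' = (0.625000, -0.250000); Gamma_sss = -0.055991, Gamma_sst = -0.345197, Gamma_stt = -0.999667, Gamma_tss = 1.709382, Gamma_tst = 0.126555, Gamma_ttt = -1.072340
  tau = 0.500000: gamma = (0.375000, 0.000000), gamma' = (0.500000, -0.250000); Gamma_sss = -0.127418, Gamma_sst = -0.348123, Gamma_stt = -0.969283, Gamma_tss = 1.667804, Gamma_tst = 0.163823, Gamma_ttt = -0.955631
  tau = 0.625000: gamma = (0.429688, -0.031250), gamma' = (0.375000, -0.250000); Gamma_sss = -0.189494, Gamma_sst = -0.354418, Gamma_stt = -0.944114, Gamma_tss = 1.634322, Gamma_tst = 0.193006, Gamma_ttt = -0.867206
  tau = 0.750000: gamma = (0.468750, -0.062500), gamma' = (0.250000, -0.250000); Gamma_sss = -0.243169, Gamma_sst = -0.362760, Gamma_stt = -0.922586, Gamma_tss = 1.602846, Gamma_tst = 0.214766, Gamma_ttt = -0.802599
  tau = 0.875000: gamma = (0.492188, -0.093750), gamma' = (0.125000, -0.250000); Gamma_sss = -0.288670, Gamma_sst = -0.371934, Gamma_stt = -0.903229, Gamma_tss = 1.568963, Gamma_tst = 0.229175, Gamma_ttt = -0.758525
  tau = 1.000000: gamma = (0.500000, -0.125000), gamma' = (0.000000, -0.250000); Gamma_sss = -0.325783, Gamma_sst = -0.380754, Gamma_stt = -0.884669, Gamma_tss = 1.529586, Gamma_tst = 0.236014, Gamma_ttt = -0.732469
step 0: V^s = 2.0000, V^t = 0.1250
step 1: k1 = (-0.664980, -4.056606), k2 = (-0.395806, -2.960199), k3 = (-0.396843, -3.065527), k4 = (-0.204023, -2.247657); V <- V + (h/6)(k1 + 2k2 + 2k3 + k4): V^s = 1.8977, V^t = -0.6398
step 2: k1 = (-0.203694, -2.244242), k2 = (-0.064610, -1.621506), k3 = (-0.068162, -1.666555), k4 = (0.028252, -1.152359); V <- V + (h/6)(k1 + 2k2 + 2k3 + k4): V^s = 1.8794, V^t = -1.0554
step 3: k1 = (0.028207, -1.151657), k2 = (0.090641, -0.716301), k3 = (0.084893, -0.736445), k4 = (0.116648, -0.344294); V <- V + (h/6)(k1 + 2k2 + 2k3 + k4): V^s = 1.9000, V^t = -1.2387
step 4: k1 = (0.116564, -0.344283), k2 = (0.120903, 0.013988), k3 = (0.112842, 0.004137), k4 = (0.090195, 0.340419); V <- V + (h/6)(k1 + 2k2 + 2k3 + k4): V^s = 1.9281, V^t = -1.2374

Answer: V^s = 1.9281, V^t = -1.2374


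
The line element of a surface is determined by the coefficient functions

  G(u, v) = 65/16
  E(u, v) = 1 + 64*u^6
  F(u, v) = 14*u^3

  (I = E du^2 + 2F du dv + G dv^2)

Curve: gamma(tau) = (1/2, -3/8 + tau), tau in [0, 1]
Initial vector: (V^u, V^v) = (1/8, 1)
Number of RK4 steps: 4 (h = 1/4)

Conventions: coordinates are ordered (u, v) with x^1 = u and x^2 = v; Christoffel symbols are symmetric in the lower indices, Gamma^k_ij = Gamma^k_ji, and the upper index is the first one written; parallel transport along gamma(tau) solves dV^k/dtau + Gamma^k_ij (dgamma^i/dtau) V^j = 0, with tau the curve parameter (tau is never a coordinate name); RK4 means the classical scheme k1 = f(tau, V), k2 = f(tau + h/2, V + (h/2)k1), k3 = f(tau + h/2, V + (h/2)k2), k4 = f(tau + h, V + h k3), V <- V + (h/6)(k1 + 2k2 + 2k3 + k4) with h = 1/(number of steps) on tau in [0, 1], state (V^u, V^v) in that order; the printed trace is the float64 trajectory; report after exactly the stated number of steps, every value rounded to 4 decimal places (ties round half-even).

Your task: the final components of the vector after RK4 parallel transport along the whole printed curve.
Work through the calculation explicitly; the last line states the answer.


gamma'(tau) = (0, 1); f(tau, V)^k = -Gamma^k_ij(gamma(tau)) gamma'^i(tau) V^j; h = 1/4; intermediate values shown to 6 dp
curve data and Christoffel symbols at the stage parameters:
  tau = 0.000000: gamma = (0.500000, -0.375000), gamma' = (0.000000, 1.000000); Gamma_uuu = 1.185185, Gamma_uuv = 0.000000, Gamma_uvv = 0.000000, Gamma_vuu = 2.074074, Gamma_vuv = 0.000000, Gamma_vvv = 0.000000
  tau = 0.125000: gamma = (0.500000, -0.250000), gamma' = (0.000000, 1.000000); Gamma_uuu = 1.185185, Gamma_uuv = 0.000000, Gamma_uvv = 0.000000, Gamma_vuu = 2.074074, Gamma_vuv = 0.000000, Gamma_vvv = 0.000000
  tau = 0.250000: gamma = (0.500000, -0.125000), gamma' = (0.000000, 1.000000); Gamma_uuu = 1.185185, Gamma_uuv = 0.000000, Gamma_uvv = 0.000000, Gamma_vuu = 2.074074, Gamma_vuv = 0.000000, Gamma_vvv = 0.000000
  tau = 0.375000: gamma = (0.500000, 0.000000), gamma' = (0.000000, 1.000000); Gamma_uuu = 1.185185, Gamma_uuv = 0.000000, Gamma_uvv = 0.000000, Gamma_vuu = 2.074074, Gamma_vuv = 0.000000, Gamma_vvv = 0.000000
  tau = 0.500000: gamma = (0.500000, 0.125000), gamma' = (0.000000, 1.000000); Gamma_uuu = 1.185185, Gamma_uuv = 0.000000, Gamma_uvv = 0.000000, Gamma_vuu = 2.074074, Gamma_vuv = 0.000000, Gamma_vvv = 0.000000
  tau = 0.625000: gamma = (0.500000, 0.250000), gamma' = (0.000000, 1.000000); Gamma_uuu = 1.185185, Gamma_uuv = 0.000000, Gamma_uvv = 0.000000, Gamma_vuu = 2.074074, Gamma_vuv = 0.000000, Gamma_vvv = 0.000000
  tau = 0.750000: gamma = (0.500000, 0.375000), gamma' = (0.000000, 1.000000); Gamma_uuu = 1.185185, Gamma_uuv = 0.000000, Gamma_uvv = 0.000000, Gamma_vuu = 2.074074, Gamma_vuv = 0.000000, Gamma_vvv = 0.000000
  tau = 0.875000: gamma = (0.500000, 0.500000), gamma' = (0.000000, 1.000000); Gamma_uuu = 1.185185, Gamma_uuv = 0.000000, Gamma_uvv = 0.000000, Gamma_vuu = 2.074074, Gamma_vuv = 0.000000, Gamma_vvv = 0.000000
  tau = 1.000000: gamma = (0.500000, 0.625000), gamma' = (0.000000, 1.000000); Gamma_uuu = 1.185185, Gamma_uuv = 0.000000, Gamma_uvv = 0.000000, Gamma_vuu = 2.074074, Gamma_vuv = 0.000000, Gamma_vvv = 0.000000
step 0: V^u = 0.1250, V^v = 1.0000
step 1: k1 = (0.000000, 0.000000), k2 = (0.000000, 0.000000), k3 = (0.000000, 0.000000), k4 = (0.000000, 0.000000); V <- V + (h/6)(k1 + 2k2 + 2k3 + k4): V^u = 0.1250, V^v = 1.0000
step 2: k1 = (0.000000, 0.000000), k2 = (0.000000, 0.000000), k3 = (0.000000, 0.000000), k4 = (0.000000, 0.000000); V <- V + (h/6)(k1 + 2k2 + 2k3 + k4): V^u = 0.1250, V^v = 1.0000
step 3: k1 = (0.000000, 0.000000), k2 = (0.000000, 0.000000), k3 = (0.000000, 0.000000), k4 = (0.000000, 0.000000); V <- V + (h/6)(k1 + 2k2 + 2k3 + k4): V^u = 0.1250, V^v = 1.0000
step 4: k1 = (0.000000, 0.000000), k2 = (0.000000, 0.000000), k3 = (0.000000, 0.000000), k4 = (0.000000, 0.000000); V <- V + (h/6)(k1 + 2k2 + 2k3 + k4): V^u = 0.1250, V^v = 1.0000

Answer: V^u = 0.1250, V^v = 1.0000


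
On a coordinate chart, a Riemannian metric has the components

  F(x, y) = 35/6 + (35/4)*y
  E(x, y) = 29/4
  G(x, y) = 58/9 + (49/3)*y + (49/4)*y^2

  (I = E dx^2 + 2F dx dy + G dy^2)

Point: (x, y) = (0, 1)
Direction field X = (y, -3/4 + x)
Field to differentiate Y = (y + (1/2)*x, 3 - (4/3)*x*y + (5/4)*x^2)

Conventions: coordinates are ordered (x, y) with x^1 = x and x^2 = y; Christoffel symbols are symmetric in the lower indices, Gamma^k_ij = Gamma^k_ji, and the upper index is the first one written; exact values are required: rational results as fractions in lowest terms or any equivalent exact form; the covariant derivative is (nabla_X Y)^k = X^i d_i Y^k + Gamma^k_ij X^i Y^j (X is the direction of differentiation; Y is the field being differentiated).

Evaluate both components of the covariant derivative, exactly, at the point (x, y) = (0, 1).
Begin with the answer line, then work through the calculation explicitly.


Answer: (nabla_X Y)^x = -4321/5944, (nabla_X Y)^y = -43621/17832

E = 29/4, F = 175/12, G = 1261/36 at the point
E_x = 0, E_y = 0, F_x = 0, F_y = 35/4, G_x = 0, G_y = 245/6
EG - F^2 = 743/18;  g^inv = (18/743) * [[1261/36, -175/12], [-175/12, 29/4]]
first-kind symbols [ij,l] = (1/2)(d_i g_jl + d_j g_il - d_l g_ij): [xx,x] = E_x/2 = 0, [xx,y] = F_x - E_y/2 = 0, [xy,x] = E_y/2 = 0, [xy,y] = G_x/2 = 0, [yy,x] = F_y - G_x/2 = 35/4, [yy,y] = G_y/2 = 245/12
Gamma^x_ij = (G*[ij,x] - F*[ij,y])/(EG - F^2), Gamma^y_ij = (E*[ij,y] - F*[ij,x])/(EG - F^2)
Gamma_xxx = 0, Gamma_xxy = 0, Gamma_xyy = 315/1486, Gamma_yxx = 0, Gamma_yxy = 0, Gamma_yyy = 735/1486
X = (1, -3/4), Y = (1, 3) at the point


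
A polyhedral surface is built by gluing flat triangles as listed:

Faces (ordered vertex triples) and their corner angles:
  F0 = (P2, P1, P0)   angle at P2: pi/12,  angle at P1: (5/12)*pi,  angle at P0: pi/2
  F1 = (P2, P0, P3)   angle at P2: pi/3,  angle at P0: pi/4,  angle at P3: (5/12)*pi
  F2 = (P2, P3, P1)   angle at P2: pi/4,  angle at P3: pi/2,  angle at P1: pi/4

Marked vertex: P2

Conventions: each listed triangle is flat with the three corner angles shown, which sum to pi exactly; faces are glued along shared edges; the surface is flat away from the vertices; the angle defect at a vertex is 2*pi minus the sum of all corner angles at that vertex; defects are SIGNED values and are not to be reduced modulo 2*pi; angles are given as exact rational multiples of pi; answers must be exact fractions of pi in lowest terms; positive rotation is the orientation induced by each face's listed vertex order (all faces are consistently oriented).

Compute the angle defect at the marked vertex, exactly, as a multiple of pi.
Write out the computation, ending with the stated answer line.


Sum of corner angles at P2: (2/3)*pi
defect = 2*pi - (2/3)*pi

Answer: defect(P2) = (4/3)*pi


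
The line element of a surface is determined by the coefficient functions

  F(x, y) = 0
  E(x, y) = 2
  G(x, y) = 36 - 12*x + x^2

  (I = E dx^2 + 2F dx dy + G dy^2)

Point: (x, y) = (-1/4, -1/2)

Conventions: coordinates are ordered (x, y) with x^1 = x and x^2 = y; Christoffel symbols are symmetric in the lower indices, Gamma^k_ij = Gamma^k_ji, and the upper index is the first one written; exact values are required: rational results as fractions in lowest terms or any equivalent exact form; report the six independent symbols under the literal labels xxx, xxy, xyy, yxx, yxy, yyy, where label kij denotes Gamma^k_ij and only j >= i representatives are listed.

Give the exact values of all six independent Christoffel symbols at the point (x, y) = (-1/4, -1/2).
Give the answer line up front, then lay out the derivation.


Answer: Gamma_xxx = 0, Gamma_xxy = 0, Gamma_xyy = 25/8, Gamma_yxx = 0, Gamma_yxy = -4/25, Gamma_yyy = 0

E = 2, F = 0, G = 625/16 at the point
E_x = 0, E_y = 0, F_x = 0, F_y = 0, G_x = -25/2, G_y = 0
EG - F^2 = 625/8;  g^inv = (8/625) * [[625/16, 0], [0, 2]]
first-kind symbols [ij,l] = (1/2)(d_i g_jl + d_j g_il - d_l g_ij): [xx,x] = E_x/2 = 0, [xx,y] = F_x - E_y/2 = 0, [xy,x] = E_y/2 = 0, [xy,y] = G_x/2 = -25/4, [yy,x] = F_y - G_x/2 = 25/4, [yy,y] = G_y/2 = 0
Gamma^x_ij = (G*[ij,x] - F*[ij,y])/(EG - F^2), Gamma^y_ij = (E*[ij,y] - F*[ij,x])/(EG - F^2)


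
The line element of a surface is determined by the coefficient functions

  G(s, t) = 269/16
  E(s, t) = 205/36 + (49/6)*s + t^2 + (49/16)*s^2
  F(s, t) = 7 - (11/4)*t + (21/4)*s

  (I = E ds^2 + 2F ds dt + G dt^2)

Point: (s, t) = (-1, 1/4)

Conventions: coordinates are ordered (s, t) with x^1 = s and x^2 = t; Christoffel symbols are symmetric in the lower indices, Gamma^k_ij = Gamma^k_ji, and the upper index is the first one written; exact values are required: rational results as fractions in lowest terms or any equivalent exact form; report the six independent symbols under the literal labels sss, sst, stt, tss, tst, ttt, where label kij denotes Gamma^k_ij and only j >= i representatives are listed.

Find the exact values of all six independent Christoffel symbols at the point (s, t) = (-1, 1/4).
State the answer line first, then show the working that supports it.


Answer: Gamma_sss = 27303/22685, Gamma_sst = 9684/22685, Gamma_stt = -106524/22685, Gamma_tss = 5021/22685, Gamma_tst = -612/22685, Gamma_ttt = 6732/22685

E = 47/72, F = 17/16, G = 269/16 at the point
E_s = 49/24, E_t = 1/2, F_s = 21/4, F_t = -11/4, G_s = 0, G_t = 0
EG - F^2 = 22685/2304;  g^inv = (2304/22685) * [[269/16, -17/16], [-17/16, 47/72]]
first-kind symbols [ij,l] = (1/2)(d_i g_jl + d_j g_il - d_l g_ij): [ss,s] = E_s/2 = 49/48, [ss,t] = F_s - E_t/2 = 5, [st,s] = E_t/2 = 1/4, [st,t] = G_s/2 = 0, [tt,s] = F_t - G_s/2 = -11/4, [tt,t] = G_t/2 = 0
Gamma^s_ij = (G*[ij,s] - F*[ij,t])/(EG - F^2), Gamma^t_ij = (E*[ij,t] - F*[ij,s])/(EG - F^2)


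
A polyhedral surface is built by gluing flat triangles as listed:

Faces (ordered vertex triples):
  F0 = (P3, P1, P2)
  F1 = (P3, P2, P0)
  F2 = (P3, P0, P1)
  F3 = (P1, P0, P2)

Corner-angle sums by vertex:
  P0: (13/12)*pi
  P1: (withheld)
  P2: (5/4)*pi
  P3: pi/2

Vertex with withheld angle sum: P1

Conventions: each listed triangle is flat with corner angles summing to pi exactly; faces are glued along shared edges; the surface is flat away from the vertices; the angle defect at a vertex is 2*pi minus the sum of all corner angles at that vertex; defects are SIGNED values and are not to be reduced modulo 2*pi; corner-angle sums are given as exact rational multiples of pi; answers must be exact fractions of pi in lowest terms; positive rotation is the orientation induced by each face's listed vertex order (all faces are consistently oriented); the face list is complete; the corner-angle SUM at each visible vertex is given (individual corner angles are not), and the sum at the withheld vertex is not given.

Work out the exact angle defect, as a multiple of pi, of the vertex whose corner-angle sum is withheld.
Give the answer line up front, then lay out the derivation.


Answer: defect(P1) = (5/6)*pi

V = 4, E = 6, F = 4; chi = V - E + F = 2
Gauss-Bonnet: total defect = 2*pi*chi = 4*pi; visible defects sum to (19/6)*pi


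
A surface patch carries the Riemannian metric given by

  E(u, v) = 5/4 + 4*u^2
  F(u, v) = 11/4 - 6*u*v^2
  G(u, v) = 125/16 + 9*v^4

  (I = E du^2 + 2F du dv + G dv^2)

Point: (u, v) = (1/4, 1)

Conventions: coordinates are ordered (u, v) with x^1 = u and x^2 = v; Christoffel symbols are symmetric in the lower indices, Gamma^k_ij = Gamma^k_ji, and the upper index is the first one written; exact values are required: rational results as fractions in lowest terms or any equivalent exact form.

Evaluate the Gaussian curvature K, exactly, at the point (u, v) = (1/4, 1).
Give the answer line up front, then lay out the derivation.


Answer: K = -27072/573049

E = 3/2, F = 5/4, G = 269/16, EG - F^2 = 757/32 at the point
E_u = 2, E_v = 0, F_u = -6, F_v = -3, G_u = 0, G_v = 36
E_vv = 0, F_uv = -12, G_uu = 0
Apply the Brioschi formula K = (det M1 - det M2)/(EG - F^2)^2 over the derivative matrices of E, F, G.
M1 = [[-E_vv/2 + F_uv - G_uu/2, E_u/2, F_u - E_v/2], [F_v - G_u/2, E, F], [G_v/2, F, G]] = [[-12, 1, -6], [-3, 3/2, 5/4], [18, 5/4, 269/16]]; det M1 = -423/16
M2 = [[0, E_v/2, G_u/2], [E_v/2, E, F], [G_u/2, F, G]] = [[0, 0, 0], [0, 3/2, 5/4], [0, 5/4, 269/16]]; det M2 = 0
det M1 - det M2 = -423/16; K = -423/16 / (757/32)^2 = -27072/573049


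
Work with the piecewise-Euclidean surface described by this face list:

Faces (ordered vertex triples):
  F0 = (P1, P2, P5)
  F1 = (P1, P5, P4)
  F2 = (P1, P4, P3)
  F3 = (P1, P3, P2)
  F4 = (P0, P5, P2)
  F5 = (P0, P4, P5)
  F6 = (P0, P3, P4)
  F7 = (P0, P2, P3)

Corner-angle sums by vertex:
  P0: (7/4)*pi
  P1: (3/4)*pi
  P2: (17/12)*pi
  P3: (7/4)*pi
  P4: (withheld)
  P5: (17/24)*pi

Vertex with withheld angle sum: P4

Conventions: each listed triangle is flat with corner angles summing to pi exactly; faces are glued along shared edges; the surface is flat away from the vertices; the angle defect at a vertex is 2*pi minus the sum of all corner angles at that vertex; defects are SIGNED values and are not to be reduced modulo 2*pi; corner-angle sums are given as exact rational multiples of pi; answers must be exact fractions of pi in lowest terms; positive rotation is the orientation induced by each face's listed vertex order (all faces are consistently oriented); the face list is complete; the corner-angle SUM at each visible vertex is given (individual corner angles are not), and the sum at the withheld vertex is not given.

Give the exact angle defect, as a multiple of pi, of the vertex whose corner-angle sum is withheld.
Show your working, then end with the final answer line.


V = 6, E = 12, F = 8; chi = V - E + F = 2
Gauss-Bonnet: total defect = 2*pi*chi = 4*pi; visible defects sum to (29/8)*pi

Answer: defect(P4) = (3/8)*pi


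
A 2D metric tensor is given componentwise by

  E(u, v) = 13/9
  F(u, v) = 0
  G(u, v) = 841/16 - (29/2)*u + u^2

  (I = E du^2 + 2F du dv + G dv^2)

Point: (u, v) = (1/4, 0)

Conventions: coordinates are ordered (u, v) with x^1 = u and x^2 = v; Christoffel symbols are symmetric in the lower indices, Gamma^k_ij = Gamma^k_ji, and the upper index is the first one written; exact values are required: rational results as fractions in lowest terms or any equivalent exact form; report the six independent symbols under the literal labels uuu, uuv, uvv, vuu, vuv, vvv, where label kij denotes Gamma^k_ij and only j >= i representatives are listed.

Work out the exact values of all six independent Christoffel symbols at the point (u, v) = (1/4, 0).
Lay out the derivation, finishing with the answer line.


E = 13/9, F = 0, G = 49 at the point
E_u = 0, E_v = 0, F_u = 0, F_v = 0, G_u = -14, G_v = 0
EG - F^2 = 637/9;  g^inv = (9/637) * [[49, 0], [0, 13/9]]
first-kind symbols [ij,l] = (1/2)(d_i g_jl + d_j g_il - d_l g_ij): [uu,u] = E_u/2 = 0, [uu,v] = F_u - E_v/2 = 0, [uv,u] = E_v/2 = 0, [uv,v] = G_u/2 = -7, [vv,u] = F_v - G_u/2 = 7, [vv,v] = G_v/2 = 0
Gamma^u_ij = (G*[ij,u] - F*[ij,v])/(EG - F^2), Gamma^v_ij = (E*[ij,v] - F*[ij,u])/(EG - F^2)

Answer: Gamma_uuu = 0, Gamma_uuv = 0, Gamma_uvv = 63/13, Gamma_vuu = 0, Gamma_vuv = -1/7, Gamma_vvv = 0


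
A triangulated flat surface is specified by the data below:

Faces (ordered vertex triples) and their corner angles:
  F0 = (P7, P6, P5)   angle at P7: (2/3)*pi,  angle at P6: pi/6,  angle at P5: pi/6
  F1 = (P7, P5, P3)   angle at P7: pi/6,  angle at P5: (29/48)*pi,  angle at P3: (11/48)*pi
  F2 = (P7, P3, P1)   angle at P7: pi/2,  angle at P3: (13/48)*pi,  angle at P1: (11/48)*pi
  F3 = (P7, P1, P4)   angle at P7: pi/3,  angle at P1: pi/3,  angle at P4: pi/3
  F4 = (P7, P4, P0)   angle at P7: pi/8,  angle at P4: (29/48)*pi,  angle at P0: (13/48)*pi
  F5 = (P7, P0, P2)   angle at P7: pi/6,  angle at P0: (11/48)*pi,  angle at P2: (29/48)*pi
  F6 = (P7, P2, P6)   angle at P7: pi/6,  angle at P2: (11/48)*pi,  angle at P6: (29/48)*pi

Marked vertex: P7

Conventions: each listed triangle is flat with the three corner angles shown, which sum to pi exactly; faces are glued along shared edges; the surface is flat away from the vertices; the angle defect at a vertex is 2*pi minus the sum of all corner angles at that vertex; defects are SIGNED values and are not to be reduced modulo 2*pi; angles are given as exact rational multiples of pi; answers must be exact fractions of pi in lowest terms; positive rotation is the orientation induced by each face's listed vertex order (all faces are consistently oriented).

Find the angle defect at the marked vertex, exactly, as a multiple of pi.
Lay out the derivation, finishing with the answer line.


Sum of corner angles at P7: (17/8)*pi
defect = 2*pi - (17/8)*pi

Answer: defect(P7) = -pi/8


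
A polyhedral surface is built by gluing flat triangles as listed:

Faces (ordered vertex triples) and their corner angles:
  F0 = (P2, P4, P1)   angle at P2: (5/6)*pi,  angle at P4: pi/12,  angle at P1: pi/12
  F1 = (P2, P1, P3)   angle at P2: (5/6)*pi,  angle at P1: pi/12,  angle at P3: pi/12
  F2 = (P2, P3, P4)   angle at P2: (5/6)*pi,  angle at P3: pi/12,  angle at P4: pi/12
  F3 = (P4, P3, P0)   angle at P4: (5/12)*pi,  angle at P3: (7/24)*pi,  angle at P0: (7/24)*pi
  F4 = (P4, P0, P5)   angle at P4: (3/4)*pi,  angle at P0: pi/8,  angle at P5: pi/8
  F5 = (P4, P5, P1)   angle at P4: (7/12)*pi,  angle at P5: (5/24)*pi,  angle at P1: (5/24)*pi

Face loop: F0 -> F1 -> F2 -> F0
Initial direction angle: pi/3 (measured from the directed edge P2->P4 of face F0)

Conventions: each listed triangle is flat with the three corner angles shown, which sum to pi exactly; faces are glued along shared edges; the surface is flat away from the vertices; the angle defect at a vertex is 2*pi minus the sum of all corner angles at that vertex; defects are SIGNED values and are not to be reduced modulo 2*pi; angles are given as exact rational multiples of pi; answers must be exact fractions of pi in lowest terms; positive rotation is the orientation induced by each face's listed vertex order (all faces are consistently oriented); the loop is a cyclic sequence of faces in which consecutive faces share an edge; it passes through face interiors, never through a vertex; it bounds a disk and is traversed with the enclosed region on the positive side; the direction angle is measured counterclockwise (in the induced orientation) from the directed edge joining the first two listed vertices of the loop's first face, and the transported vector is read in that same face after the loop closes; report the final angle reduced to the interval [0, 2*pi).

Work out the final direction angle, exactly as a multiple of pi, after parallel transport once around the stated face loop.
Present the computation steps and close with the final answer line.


enclosed vertex P2: corner angles sum to (5/2)*pi, defect = 2*pi - (5/2)*pi = -pi/2
the final direction is the initial angle plus the enclosed defects, taken mod 2*pi in the induced orientation
final angle = pi/3 - pi/2 = (11/6)*pi (mod 2*pi)

Answer: final direction angle = (11/6)*pi
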